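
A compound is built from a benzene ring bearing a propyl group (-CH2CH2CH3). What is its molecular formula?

Atom tally by fragment:
  benzene ring core → C:6 H:6
  (− 1 ring H displaced by substituents)
  + CH2CH2CH3 → C:3 H:7
Element totals:
  C: 9
  H: 12

C9H12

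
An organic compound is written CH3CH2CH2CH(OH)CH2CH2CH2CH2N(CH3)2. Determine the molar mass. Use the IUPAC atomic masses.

173.30 g/mol

Atom tally by fragment:
  CH3 → C:1 H:3
  CH2 → C:1 H:2
  CH2 → C:1 H:2
  CH(OH) → C:1 H:2 O:1
  CH2 → C:1 H:2
  CH2 → C:1 H:2
  CH2 → C:1 H:2
  CH2N(CH3)2 → C:3 H:8 N:1
Element totals:
  C: 10
  H: 23
  N: 1
  O: 1
Molecular formula: C10H23NO.
  M = 10(12.011) + 23(1.008) + 14.007 + 15.999
    = 120.110 + 23.184 + 14.007 + 15.999 = 173.300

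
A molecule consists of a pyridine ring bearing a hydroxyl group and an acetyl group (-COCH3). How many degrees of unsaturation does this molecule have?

Atom tally by fragment:
  pyridine ring core → C:5 H:5 N:1
  (− 2 ring H displaced by substituents)
  + OH → O:1 H:1
  + COCH3 → C:2 H:3 O:1
Element totals:
  C: 7
  H: 7
  N: 1
  O: 2
Molecular formula: C7H7NO2.
DoU = (2C + 2 + N − H − X) / 2 = (2·7 + 2 + 1 − 7 − 0) / 2 = 5.

5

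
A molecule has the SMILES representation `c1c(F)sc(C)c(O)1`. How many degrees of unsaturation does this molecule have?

Atom tally by fragment:
  thiophene ring core → C:4 H:4 S:1
  (− 3 ring H displaced by substituents)
  + F → F:1
  + CH3 → C:1 H:3
  + OH → O:1 H:1
Element totals:
  C: 5
  H: 5
  F: 1
  O: 1
  S: 1
Molecular formula: C5H5FOS.
DoU = (2C + 2 + N − H − X) / 2 = (2·5 + 2 + 0 − 5 − 1) / 2 = 3.

3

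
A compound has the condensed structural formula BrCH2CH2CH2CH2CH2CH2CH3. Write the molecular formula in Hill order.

Element totals:
  C: 7
  H: 15
  Br: 1

C7H15Br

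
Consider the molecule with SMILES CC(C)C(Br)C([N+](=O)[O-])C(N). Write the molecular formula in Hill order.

C6H13BrN2O2

Atom tally by fragment:
  CH3 → C:1 H:3
  CH(CH3) → C:2 H:4
  CH(Br) → C:1 H:1 Br:1
  CH(NO2) → C:1 H:1 N:1 O:2
  CH2NH2 → C:1 H:4 N:1
Element totals:
  C: 6
  H: 13
  Br: 1
  N: 2
  O: 2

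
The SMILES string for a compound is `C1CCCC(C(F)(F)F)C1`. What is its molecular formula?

C7H11F3

Atom tally by fragment:
  cyclohexane ring core → C:6 H:12
  (− 1 ring H displaced by substituents)
  + CF3 → C:1 F:3
Element totals:
  C: 7
  H: 11
  F: 3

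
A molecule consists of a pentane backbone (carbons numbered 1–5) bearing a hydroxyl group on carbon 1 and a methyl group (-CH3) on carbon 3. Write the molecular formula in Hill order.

Atom tally by fragment:
  HOCH2 → C:1 H:3 O:1
  CH2 → C:1 H:2
  CH(CH3) → C:2 H:4
  CH2 → C:1 H:2
  CH3 → C:1 H:3
Element totals:
  C: 6
  H: 14
  O: 1

C6H14O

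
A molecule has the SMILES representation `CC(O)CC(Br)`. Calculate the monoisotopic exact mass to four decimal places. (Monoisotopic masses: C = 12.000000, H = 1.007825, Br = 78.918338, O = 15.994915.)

151.9837

Atom tally by fragment:
  CH3 → C:1 H:3
  CH(OH) → C:1 H:2 O:1
  CH2 → C:1 H:2
  CH2Br → C:1 H:2 Br:1
Element totals:
  C: 4
  H: 9
  Br: 1
  O: 1
Molecular formula: C4H9BrO.
  M = 4(12.0) + 9(1.007825) + 78.918338 + 15.994915
    = 48.000000 + 9.070425 + 78.918338 + 15.994915 = 151.983678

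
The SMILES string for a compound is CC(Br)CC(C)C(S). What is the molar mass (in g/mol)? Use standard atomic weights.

Atom tally by fragment:
  CH3 → C:1 H:3
  CH(Br) → C:1 H:1 Br:1
  CH2 → C:1 H:2
  CH(CH3) → C:2 H:4
  CH2SH → C:1 H:3 S:1
Element totals:
  C: 6
  H: 13
  Br: 1
  S: 1
Molecular formula: C6H13BrS.
  M = 6(12.011) + 13(1.008) + 79.904 + 32.06
    = 72.066 + 13.104 + 79.904 + 32.060 = 197.134

197.13 g/mol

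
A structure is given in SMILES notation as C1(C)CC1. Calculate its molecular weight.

56.11 g/mol

Atom tally by fragment:
  cyclopropane ring core → C:3 H:6
  (− 1 ring H displaced by substituents)
  + CH3 → C:1 H:3
Element totals:
  C: 4
  H: 8
Molecular formula: C4H8.
  M = 4(12.011) + 8(1.008)
    = 48.044 + 8.064 = 56.108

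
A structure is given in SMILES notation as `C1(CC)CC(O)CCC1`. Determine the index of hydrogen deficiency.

1

Atom tally by fragment:
  cyclohexane ring core → C:6 H:12
  (− 2 ring H displaced by substituents)
  + C2H5 → C:2 H:5
  + OH → O:1 H:1
Element totals:
  C: 8
  H: 16
  O: 1
Molecular formula: C8H16O.
DoU = (2C + 2 + N − H − X) / 2 = (2·8 + 2 + 0 − 16 − 0) / 2 = 1.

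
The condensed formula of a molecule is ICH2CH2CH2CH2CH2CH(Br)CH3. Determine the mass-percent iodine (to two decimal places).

Atom tally by fragment:
  ICH2 → C:1 H:2 I:1
  CH2 → C:1 H:2
  CH2 → C:1 H:2
  CH2 → C:1 H:2
  CH2 → C:1 H:2
  CH(Br) → C:1 H:1 Br:1
  CH3 → C:1 H:3
Element totals:
  C: 7
  H: 14
  Br: 1
  I: 1
Molecular formula: C7H14BrI.
Molar mass = 304.997 g/mol.
Mass from I: 1 × 126.904 = 126.904 g/mol.
%I = 126.904 / 304.997 × 100 = 41.61%.

41.61%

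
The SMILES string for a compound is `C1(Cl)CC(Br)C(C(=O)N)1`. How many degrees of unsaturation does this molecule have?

2

Atom tally by fragment:
  cyclobutane ring core → C:4 H:8
  (− 3 ring H displaced by substituents)
  + Cl → Cl:1
  + Br → Br:1
  + CONH2 → C:1 H:2 O:1 N:1
Element totals:
  C: 5
  H: 7
  Br: 1
  Cl: 1
  N: 1
  O: 1
Molecular formula: C5H7BrClNO.
DoU = (2C + 2 + N − H − X) / 2 = (2·5 + 2 + 1 − 7 − 2) / 2 = 2.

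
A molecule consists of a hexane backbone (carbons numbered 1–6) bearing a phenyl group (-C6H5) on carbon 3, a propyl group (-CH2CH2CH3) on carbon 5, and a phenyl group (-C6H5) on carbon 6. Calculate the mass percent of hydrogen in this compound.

10.06%

Atom tally by fragment:
  CH3 → C:1 H:3
  CH2 → C:1 H:2
  CH(C6H5) → C:7 H:6
  CH2 → C:1 H:2
  CH(CH2CH2CH3) → C:4 H:8
  CH2C6H5 → C:7 H:7
Element totals:
  C: 21
  H: 28
Molecular formula: C21H28.
Molar mass = 280.455 g/mol.
Mass from H: 28 × 1.008 = 28.224 g/mol.
%H = 28.224 / 280.455 × 100 = 10.06%.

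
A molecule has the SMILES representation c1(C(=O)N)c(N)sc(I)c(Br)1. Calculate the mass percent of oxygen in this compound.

Atom tally by fragment:
  thiophene ring core → C:4 H:4 S:1
  (− 4 ring H displaced by substituents)
  + CONH2 → C:1 H:2 O:1 N:1
  + NH2 → N:1 H:2
  + I → I:1
  + Br → Br:1
Element totals:
  C: 5
  H: 4
  Br: 1
  I: 1
  N: 2
  O: 1
  S: 1
Molecular formula: C5H4BrIN2OS.
Molar mass = 346.968 g/mol.
Mass from O: 1 × 15.999 = 15.999 g/mol.
%O = 15.999 / 346.968 × 100 = 4.61%.

4.61%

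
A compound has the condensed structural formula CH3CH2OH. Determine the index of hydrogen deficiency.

Atom tally by fragment:
  CH3 → C:1 H:3
  CH2OH → C:1 H:3 O:1
Element totals:
  C: 2
  H: 6
  O: 1
Molecular formula: C2H6O.
DoU = (2C + 2 + N − H − X) / 2 = (2·2 + 2 + 0 − 6 − 0) / 2 = 0.

0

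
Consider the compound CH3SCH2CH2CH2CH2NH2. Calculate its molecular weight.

Atom tally by fragment:
  CH3SCH2 → C:2 H:5 S:1
  CH2 → C:1 H:2
  CH2 → C:1 H:2
  CH2NH2 → C:1 H:4 N:1
Element totals:
  C: 5
  H: 13
  N: 1
  S: 1
Molecular formula: C5H13NS.
  M = 5(12.011) + 13(1.008) + 14.007 + 32.06
    = 60.055 + 13.104 + 14.007 + 32.060 = 119.226

119.23 g/mol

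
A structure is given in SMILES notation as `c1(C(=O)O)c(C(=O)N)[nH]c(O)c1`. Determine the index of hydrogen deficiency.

5

Atom tally by fragment:
  pyrrole ring core → C:4 H:5 N:1
  (− 3 ring H displaced by substituents)
  + COOH → C:1 H:1 O:2
  + CONH2 → C:1 H:2 O:1 N:1
  + OH → O:1 H:1
Element totals:
  C: 6
  H: 6
  N: 2
  O: 4
Molecular formula: C6H6N2O4.
DoU = (2C + 2 + N − H − X) / 2 = (2·6 + 2 + 2 − 6 − 0) / 2 = 5.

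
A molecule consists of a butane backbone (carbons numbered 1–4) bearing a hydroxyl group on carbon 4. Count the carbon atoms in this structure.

4

Atom tally by fragment:
  CH3 → C:1 H:3
  CH2 → C:1 H:2
  CH2 → C:1 H:2
  CH2OH → C:1 H:3 O:1
Element totals:
  C: 4
  H: 10
  O: 1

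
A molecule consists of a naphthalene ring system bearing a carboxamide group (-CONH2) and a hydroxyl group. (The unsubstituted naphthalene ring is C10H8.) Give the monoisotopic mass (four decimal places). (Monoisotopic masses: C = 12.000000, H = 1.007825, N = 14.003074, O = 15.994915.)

187.0633

Atom tally by fragment:
  naphthalene ring system core → C:10 H:8
  (− 2 ring H displaced by substituents)
  + CONH2 → C:1 H:2 O:1 N:1
  + OH → O:1 H:1
Element totals:
  C: 11
  H: 9
  N: 1
  O: 2
Molecular formula: C11H9NO2.
  M = 11(12.0) + 9(1.007825) + 14.003074 + 2(15.994915)
    = 132.000000 + 9.070425 + 14.003074 + 31.989830 = 187.063329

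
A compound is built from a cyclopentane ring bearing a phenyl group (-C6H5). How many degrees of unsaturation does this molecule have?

Atom tally by fragment:
  cyclopentane ring core → C:5 H:10
  (− 1 ring H displaced by substituents)
  + C6H5 → C:6 H:5
Element totals:
  C: 11
  H: 14
Molecular formula: C11H14.
DoU = (2C + 2 + N − H − X) / 2 = (2·11 + 2 + 0 − 14 − 0) / 2 = 5.

5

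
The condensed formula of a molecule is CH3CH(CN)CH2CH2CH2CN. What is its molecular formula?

C7H10N2

Atom tally by fragment:
  CH3 → C:1 H:3
  CH(CN) → C:2 H:1 N:1
  CH2 → C:1 H:2
  CH2 → C:1 H:2
  CH2CN → C:2 H:2 N:1
Element totals:
  C: 7
  H: 10
  N: 2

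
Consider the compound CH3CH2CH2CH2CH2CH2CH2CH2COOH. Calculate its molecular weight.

Atom tally by fragment:
  CH3 → C:1 H:3
  CH2 → C:1 H:2
  CH2 → C:1 H:2
  CH2 → C:1 H:2
  CH2 → C:1 H:2
  CH2 → C:1 H:2
  CH2 → C:1 H:2
  CH2COOH → C:2 H:3 O:2
Element totals:
  C: 9
  H: 18
  O: 2
Molecular formula: C9H18O2.
  M = 9(12.011) + 18(1.008) + 2(15.999)
    = 108.099 + 18.144 + 31.998 = 158.241

158.24 g/mol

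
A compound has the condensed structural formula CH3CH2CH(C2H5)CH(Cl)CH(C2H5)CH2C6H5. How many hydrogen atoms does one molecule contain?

Atom tally by fragment:
  CH3 → C:1 H:3
  CH2 → C:1 H:2
  CH(C2H5) → C:3 H:6
  CH(Cl) → C:1 H:1 Cl:1
  CH(C2H5) → C:3 H:6
  CH2C6H5 → C:7 H:7
Element totals:
  C: 16
  H: 25
  Cl: 1

25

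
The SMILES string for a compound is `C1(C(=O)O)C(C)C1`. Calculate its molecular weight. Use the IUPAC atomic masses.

100.12 g/mol

Atom tally by fragment:
  cyclopropane ring core → C:3 H:6
  (− 2 ring H displaced by substituents)
  + COOH → C:1 H:1 O:2
  + CH3 → C:1 H:3
Element totals:
  C: 5
  H: 8
  O: 2
Molecular formula: C5H8O2.
  M = 5(12.011) + 8(1.008) + 2(15.999)
    = 60.055 + 8.064 + 31.998 = 100.117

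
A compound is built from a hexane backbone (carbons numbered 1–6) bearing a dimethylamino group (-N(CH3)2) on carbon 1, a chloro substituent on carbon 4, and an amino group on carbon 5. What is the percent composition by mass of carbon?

Atom tally by fragment:
  (CH3)2NCH2 → C:3 H:8 N:1
  CH2 → C:1 H:2
  CH2 → C:1 H:2
  CH(Cl) → C:1 H:1 Cl:1
  CH(NH2) → C:1 H:3 N:1
  CH3 → C:1 H:3
Element totals:
  C: 8
  H: 19
  Cl: 1
  N: 2
Molecular formula: C8H19ClN2.
Molar mass = 178.704 g/mol.
Mass from C: 8 × 12.011 = 96.088 g/mol.
%C = 96.088 / 178.704 × 100 = 53.77%.

53.77%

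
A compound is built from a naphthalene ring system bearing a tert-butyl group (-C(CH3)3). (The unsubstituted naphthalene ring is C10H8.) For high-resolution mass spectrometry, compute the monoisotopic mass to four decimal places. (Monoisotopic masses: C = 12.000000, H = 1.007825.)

184.1252

Atom tally by fragment:
  naphthalene ring system core → C:10 H:8
  (− 1 ring H displaced by substituents)
  + C(CH3)3 → C:4 H:9
Element totals:
  C: 14
  H: 16
Molecular formula: C14H16.
  M = 14(12.0) + 16(1.007825)
    = 168.000000 + 16.125200 = 184.125200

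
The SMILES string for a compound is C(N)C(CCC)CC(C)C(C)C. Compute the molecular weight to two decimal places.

171.33 g/mol

Atom tally by fragment:
  H2NCH2 → C:1 H:4 N:1
  CH(CH2CH2CH3) → C:4 H:8
  CH2 → C:1 H:2
  CH(CH3) → C:2 H:4
  CH(CH3) → C:2 H:4
  CH3 → C:1 H:3
Element totals:
  C: 11
  H: 25
  N: 1
Molecular formula: C11H25N.
  M = 11(12.011) + 25(1.008) + 14.007
    = 132.121 + 25.200 + 14.007 = 171.328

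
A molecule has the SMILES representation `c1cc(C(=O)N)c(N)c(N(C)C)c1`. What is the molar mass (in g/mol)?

Atom tally by fragment:
  benzene ring core → C:6 H:6
  (− 3 ring H displaced by substituents)
  + CONH2 → C:1 H:2 O:1 N:1
  + NH2 → N:1 H:2
  + N(CH3)2 → N:1 C:2 H:6
Element totals:
  C: 9
  H: 13
  N: 3
  O: 1
Molecular formula: C9H13N3O.
  M = 9(12.011) + 13(1.008) + 3(14.007) + 15.999
    = 108.099 + 13.104 + 42.021 + 15.999 = 179.223

179.22 g/mol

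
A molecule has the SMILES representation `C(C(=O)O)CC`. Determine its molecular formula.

C4H8O2

Atom tally by fragment:
  HOOCCH2 → C:2 H:3 O:2
  CH2 → C:1 H:2
  CH3 → C:1 H:3
Element totals:
  C: 4
  H: 8
  O: 2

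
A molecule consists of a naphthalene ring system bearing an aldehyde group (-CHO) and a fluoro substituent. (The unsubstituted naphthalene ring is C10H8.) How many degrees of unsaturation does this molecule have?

8

Atom tally by fragment:
  naphthalene ring system core → C:10 H:8
  (− 2 ring H displaced by substituents)
  + CHO → C:1 H:1 O:1
  + F → F:1
Element totals:
  C: 11
  H: 7
  F: 1
  O: 1
Molecular formula: C11H7FO.
DoU = (2C + 2 + N − H − X) / 2 = (2·11 + 2 + 0 − 7 − 1) / 2 = 8.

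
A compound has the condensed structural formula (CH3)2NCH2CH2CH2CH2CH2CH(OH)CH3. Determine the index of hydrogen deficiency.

Atom tally by fragment:
  (CH3)2NCH2 → C:3 H:8 N:1
  CH2 → C:1 H:2
  CH2 → C:1 H:2
  CH2 → C:1 H:2
  CH2 → C:1 H:2
  CH(OH) → C:1 H:2 O:1
  CH3 → C:1 H:3
Element totals:
  C: 9
  H: 21
  N: 1
  O: 1
Molecular formula: C9H21NO.
DoU = (2C + 2 + N − H − X) / 2 = (2·9 + 2 + 1 − 21 − 0) / 2 = 0.

0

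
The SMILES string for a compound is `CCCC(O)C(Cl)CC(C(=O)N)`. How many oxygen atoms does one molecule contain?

Atom tally by fragment:
  CH3 → C:1 H:3
  CH2 → C:1 H:2
  CH2 → C:1 H:2
  CH(OH) → C:1 H:2 O:1
  CH(Cl) → C:1 H:1 Cl:1
  CH2 → C:1 H:2
  CH2CONH2 → C:2 H:4 O:1 N:1
Element totals:
  C: 8
  H: 16
  Cl: 1
  N: 1
  O: 2

2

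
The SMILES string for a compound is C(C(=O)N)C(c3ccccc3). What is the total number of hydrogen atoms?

Atom tally by fragment:
  H2NOCCH2 → C:2 H:4 O:1 N:1
  CH2C6H5 → C:7 H:7
Element totals:
  C: 9
  H: 11
  N: 1
  O: 1

11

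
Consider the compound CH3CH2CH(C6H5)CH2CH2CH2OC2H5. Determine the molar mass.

Atom tally by fragment:
  CH3 → C:1 H:3
  CH2 → C:1 H:2
  CH(C6H5) → C:7 H:6
  CH2 → C:1 H:2
  CH2 → C:1 H:2
  CH2OC2H5 → C:3 H:7 O:1
Element totals:
  C: 14
  H: 22
  O: 1
Molecular formula: C14H22O.
  M = 14(12.011) + 22(1.008) + 15.999
    = 168.154 + 22.176 + 15.999 = 206.329

206.33 g/mol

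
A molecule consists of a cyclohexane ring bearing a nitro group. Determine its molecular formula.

Atom tally by fragment:
  cyclohexane ring core → C:6 H:12
  (− 1 ring H displaced by substituents)
  + NO2 → N:1 O:2
Element totals:
  C: 6
  H: 11
  N: 1
  O: 2

C6H11NO2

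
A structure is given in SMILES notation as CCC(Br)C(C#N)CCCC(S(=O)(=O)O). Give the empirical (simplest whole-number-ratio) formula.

C9H16BrNO3S

Atom tally by fragment:
  CH3 → C:1 H:3
  CH2 → C:1 H:2
  CH(Br) → C:1 H:1 Br:1
  CH(CN) → C:2 H:1 N:1
  CH2 → C:1 H:2
  CH2 → C:1 H:2
  CH2 → C:1 H:2
  CH2SO3H → C:1 H:3 S:1 O:3
Element totals:
  C: 9
  H: 16
  Br: 1
  N: 1
  O: 3
  S: 1
Molecular formula: C9H16BrNO3S.
gcd of subscripts (1, 9, 16, 1, 3, 1) = 1, so the empirical formula equals the molecular formula.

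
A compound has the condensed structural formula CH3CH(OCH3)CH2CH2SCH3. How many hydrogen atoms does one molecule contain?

Atom tally by fragment:
  CH3 → C:1 H:3
  CH(OCH3) → C:2 H:4 O:1
  CH2 → C:1 H:2
  CH2SCH3 → C:2 H:5 S:1
Element totals:
  C: 6
  H: 14
  O: 1
  S: 1

14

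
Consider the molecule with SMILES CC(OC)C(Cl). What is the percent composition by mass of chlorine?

Atom tally by fragment:
  CH3 → C:1 H:3
  CH(OCH3) → C:2 H:4 O:1
  CH2Cl → C:1 H:2 Cl:1
Element totals:
  C: 4
  H: 9
  Cl: 1
  O: 1
Molecular formula: C4H9ClO.
Molar mass = 108.565 g/mol.
Mass from Cl: 1 × 35.45 = 35.450 g/mol.
%Cl = 35.450 / 108.565 × 100 = 32.65%.

32.65%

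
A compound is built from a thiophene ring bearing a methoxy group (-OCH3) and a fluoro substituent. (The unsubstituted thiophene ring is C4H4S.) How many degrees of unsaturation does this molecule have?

Atom tally by fragment:
  thiophene ring core → C:4 H:4 S:1
  (− 2 ring H displaced by substituents)
  + OCH3 → C:1 H:3 O:1
  + F → F:1
Element totals:
  C: 5
  H: 5
  F: 1
  O: 1
  S: 1
Molecular formula: C5H5FOS.
DoU = (2C + 2 + N − H − X) / 2 = (2·5 + 2 + 0 − 5 − 1) / 2 = 3.

3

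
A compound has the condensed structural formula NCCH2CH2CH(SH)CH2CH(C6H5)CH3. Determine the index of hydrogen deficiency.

6

Atom tally by fragment:
  NCCH2 → C:2 H:2 N:1
  CH2 → C:1 H:2
  CH(SH) → C:1 H:2 S:1
  CH2 → C:1 H:2
  CH(C6H5) → C:7 H:6
  CH3 → C:1 H:3
Element totals:
  C: 13
  H: 17
  N: 1
  S: 1
Molecular formula: C13H17NS.
DoU = (2C + 2 + N − H − X) / 2 = (2·13 + 2 + 1 − 17 − 0) / 2 = 6.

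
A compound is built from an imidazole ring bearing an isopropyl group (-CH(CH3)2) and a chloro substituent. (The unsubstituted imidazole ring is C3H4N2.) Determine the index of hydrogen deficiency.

Atom tally by fragment:
  imidazole ring core → C:3 H:4 N:2
  (− 2 ring H displaced by substituents)
  + CH(CH3)2 → C:3 H:7
  + Cl → Cl:1
Element totals:
  C: 6
  H: 9
  Cl: 1
  N: 2
Molecular formula: C6H9ClN2.
DoU = (2C + 2 + N − H − X) / 2 = (2·6 + 2 + 2 − 9 − 1) / 2 = 3.

3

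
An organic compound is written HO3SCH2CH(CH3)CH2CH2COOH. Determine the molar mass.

Atom tally by fragment:
  HO3SCH2 → C:1 H:3 S:1 O:3
  CH(CH3) → C:2 H:4
  CH2 → C:1 H:2
  CH2COOH → C:2 H:3 O:2
Element totals:
  C: 6
  H: 12
  O: 5
  S: 1
Molecular formula: C6H12O5S.
  M = 6(12.011) + 12(1.008) + 5(15.999) + 32.06
    = 72.066 + 12.096 + 79.995 + 32.060 = 196.217

196.22 g/mol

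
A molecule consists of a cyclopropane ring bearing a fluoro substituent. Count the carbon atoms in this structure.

3

Atom tally by fragment:
  cyclopropane ring core → C:3 H:6
  (− 1 ring H displaced by substituents)
  + F → F:1
Element totals:
  C: 3
  H: 5
  F: 1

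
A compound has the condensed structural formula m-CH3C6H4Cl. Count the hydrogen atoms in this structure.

7

Element totals:
  C: 7
  H: 7
  Cl: 1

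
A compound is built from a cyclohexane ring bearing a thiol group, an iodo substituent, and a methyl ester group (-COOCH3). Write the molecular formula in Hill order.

Atom tally by fragment:
  cyclohexane ring core → C:6 H:12
  (− 3 ring H displaced by substituents)
  + SH → S:1 H:1
  + I → I:1
  + COOCH3 → C:2 H:3 O:2
Element totals:
  C: 8
  H: 13
  I: 1
  O: 2
  S: 1

C8H13IO2S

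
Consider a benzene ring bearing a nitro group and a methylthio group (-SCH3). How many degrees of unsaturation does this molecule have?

5

Atom tally by fragment:
  benzene ring core → C:6 H:6
  (− 2 ring H displaced by substituents)
  + NO2 → N:1 O:2
  + SCH3 → C:1 H:3 S:1
Element totals:
  C: 7
  H: 7
  N: 1
  O: 2
  S: 1
Molecular formula: C7H7NO2S.
DoU = (2C + 2 + N − H − X) / 2 = (2·7 + 2 + 1 − 7 − 0) / 2 = 5.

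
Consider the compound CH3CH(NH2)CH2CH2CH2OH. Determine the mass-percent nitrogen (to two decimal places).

Element totals:
  C: 5
  H: 13
  N: 1
  O: 1
Molecular formula: C5H13NO.
Molar mass = 103.165 g/mol.
Mass from N: 1 × 14.007 = 14.007 g/mol.
%N = 14.007 / 103.165 × 100 = 13.58%.

13.58%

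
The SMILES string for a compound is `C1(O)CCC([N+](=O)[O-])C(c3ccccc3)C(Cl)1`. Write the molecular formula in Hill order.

Atom tally by fragment:
  cyclohexane ring core → C:6 H:12
  (− 4 ring H displaced by substituents)
  + OH → O:1 H:1
  + NO2 → N:1 O:2
  + C6H5 → C:6 H:5
  + Cl → Cl:1
Element totals:
  C: 12
  H: 14
  Cl: 1
  N: 1
  O: 3

C12H14ClNO3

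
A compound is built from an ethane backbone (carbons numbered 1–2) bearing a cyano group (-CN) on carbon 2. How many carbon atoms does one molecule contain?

Atom tally by fragment:
  CH3 → C:1 H:3
  CH2CN → C:2 H:2 N:1
Element totals:
  C: 3
  H: 5
  N: 1

3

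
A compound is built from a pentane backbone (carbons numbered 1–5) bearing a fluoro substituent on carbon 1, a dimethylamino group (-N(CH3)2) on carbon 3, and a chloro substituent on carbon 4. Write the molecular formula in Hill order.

C7H15ClFN

Atom tally by fragment:
  FCH2 → C:1 H:2 F:1
  CH2 → C:1 H:2
  CH(N(CH3)2) → C:3 H:7 N:1
  CH(Cl) → C:1 H:1 Cl:1
  CH3 → C:1 H:3
Element totals:
  C: 7
  H: 15
  Cl: 1
  F: 1
  N: 1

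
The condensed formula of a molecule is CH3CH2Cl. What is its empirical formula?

C2H5Cl

Element totals:
  C: 2
  H: 5
  Cl: 1
Molecular formula: C2H5Cl.
gcd of subscripts (2, 1, 5) = 1, so the empirical formula equals the molecular formula.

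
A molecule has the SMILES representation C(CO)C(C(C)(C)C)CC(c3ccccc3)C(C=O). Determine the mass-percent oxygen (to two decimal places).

Atom tally by fragment:
  HOCH2CH2 → C:2 H:5 O:1
  CH(C(CH3)3) → C:5 H:10
  CH2 → C:1 H:2
  CH(C6H5) → C:7 H:6
  CH2CHO → C:2 H:3 O:1
Element totals:
  C: 17
  H: 26
  O: 2
Molecular formula: C17H26O2.
Molar mass = 262.393 g/mol.
Mass from O: 2 × 15.999 = 31.998 g/mol.
%O = 31.998 / 262.393 × 100 = 12.19%.

12.19%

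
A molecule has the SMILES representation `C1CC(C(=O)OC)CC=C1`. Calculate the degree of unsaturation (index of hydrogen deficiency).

Atom tally by fragment:
  cyclohexene ring core → C:6 H:10
  (− 1 ring H displaced by substituents)
  + COOCH3 → C:2 H:3 O:2
Element totals:
  C: 8
  H: 12
  O: 2
Molecular formula: C8H12O2.
DoU = (2C + 2 + N − H − X) / 2 = (2·8 + 2 + 0 − 12 − 0) / 2 = 3.

3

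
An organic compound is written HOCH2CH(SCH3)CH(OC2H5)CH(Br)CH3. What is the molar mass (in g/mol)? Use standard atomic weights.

Atom tally by fragment:
  HOCH2 → C:1 H:3 O:1
  CH(SCH3) → C:2 H:4 S:1
  CH(OC2H5) → C:3 H:6 O:1
  CH(Br) → C:1 H:1 Br:1
  CH3 → C:1 H:3
Element totals:
  C: 8
  H: 17
  Br: 1
  O: 2
  S: 1
Molecular formula: C8H17BrO2S.
  M = 8(12.011) + 17(1.008) + 79.904 + 2(15.999) + 32.06
    = 96.088 + 17.136 + 79.904 + 31.998 + 32.060 = 257.186

257.19 g/mol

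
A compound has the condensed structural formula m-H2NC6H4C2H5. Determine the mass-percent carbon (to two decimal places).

Atom tally by fragment:
  benzene ring core → C:6 H:6
  (− 2 ring H displaced by substituents)
  + NH2 → N:1 H:2
  + C2H5 → C:2 H:5
Element totals:
  C: 8
  H: 11
  N: 1
Molecular formula: C8H11N.
Molar mass = 121.183 g/mol.
Mass from C: 8 × 12.011 = 96.088 g/mol.
%C = 96.088 / 121.183 × 100 = 79.29%.

79.29%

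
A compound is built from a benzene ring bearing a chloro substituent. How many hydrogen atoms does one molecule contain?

Atom tally by fragment:
  benzene ring core → C:6 H:6
  (− 1 ring H displaced by substituents)
  + Cl → Cl:1
Element totals:
  C: 6
  H: 5
  Cl: 1

5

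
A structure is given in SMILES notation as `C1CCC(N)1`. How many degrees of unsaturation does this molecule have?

1

Atom tally by fragment:
  cyclobutane ring core → C:4 H:8
  (− 1 ring H displaced by substituents)
  + NH2 → N:1 H:2
Element totals:
  C: 4
  H: 9
  N: 1
Molecular formula: C4H9N.
DoU = (2C + 2 + N − H − X) / 2 = (2·4 + 2 + 1 − 9 − 0) / 2 = 1.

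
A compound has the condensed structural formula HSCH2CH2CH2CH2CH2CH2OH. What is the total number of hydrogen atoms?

14

Atom tally by fragment:
  HSCH2 → C:1 H:3 S:1
  CH2 → C:1 H:2
  CH2 → C:1 H:2
  CH2 → C:1 H:2
  CH2CH2OH → C:2 H:5 O:1
Element totals:
  C: 6
  H: 14
  O: 1
  S: 1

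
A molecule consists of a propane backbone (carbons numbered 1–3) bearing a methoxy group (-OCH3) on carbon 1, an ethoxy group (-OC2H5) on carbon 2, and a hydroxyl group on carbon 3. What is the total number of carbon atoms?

Atom tally by fragment:
  CH3OCH2 → C:2 H:5 O:1
  CH(OC2H5) → C:3 H:6 O:1
  CH2OH → C:1 H:3 O:1
Element totals:
  C: 6
  H: 14
  O: 3

6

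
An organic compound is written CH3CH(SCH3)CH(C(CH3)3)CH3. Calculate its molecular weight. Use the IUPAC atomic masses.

160.32 g/mol

Element totals:
  C: 9
  H: 20
  S: 1
Molecular formula: C9H20S.
  M = 9(12.011) + 20(1.008) + 32.06
    = 108.099 + 20.160 + 32.060 = 160.319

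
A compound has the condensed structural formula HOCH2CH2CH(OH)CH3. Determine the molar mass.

90.12 g/mol

Atom tally by fragment:
  HOCH2CH2 → C:2 H:5 O:1
  CH(OH) → C:1 H:2 O:1
  CH3 → C:1 H:3
Element totals:
  C: 4
  H: 10
  O: 2
Molecular formula: C4H10O2.
  M = 4(12.011) + 10(1.008) + 2(15.999)
    = 48.044 + 10.080 + 31.998 = 90.122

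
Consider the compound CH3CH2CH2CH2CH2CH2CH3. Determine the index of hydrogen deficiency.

0

Atom tally by fragment:
  CH3 → C:1 H:3
  CH2 → C:1 H:2
  CH2 → C:1 H:2
  CH2 → C:1 H:2
  CH2 → C:1 H:2
  CH2 → C:1 H:2
  CH3 → C:1 H:3
Element totals:
  C: 7
  H: 16
Molecular formula: C7H16.
DoU = (2C + 2 + N − H − X) / 2 = (2·7 + 2 + 0 − 16 − 0) / 2 = 0.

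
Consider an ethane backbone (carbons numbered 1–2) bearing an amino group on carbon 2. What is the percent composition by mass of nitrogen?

Atom tally by fragment:
  CH3 → C:1 H:3
  CH2NH2 → C:1 H:4 N:1
Element totals:
  C: 2
  H: 7
  N: 1
Molecular formula: C2H7N.
Molar mass = 45.085 g/mol.
Mass from N: 1 × 14.007 = 14.007 g/mol.
%N = 14.007 / 45.085 × 100 = 31.07%.

31.07%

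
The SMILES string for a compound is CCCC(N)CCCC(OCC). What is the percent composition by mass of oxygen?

Atom tally by fragment:
  CH3 → C:1 H:3
  CH2 → C:1 H:2
  CH2 → C:1 H:2
  CH(NH2) → C:1 H:3 N:1
  CH2 → C:1 H:2
  CH2 → C:1 H:2
  CH2 → C:1 H:2
  CH2OC2H5 → C:3 H:7 O:1
Element totals:
  C: 10
  H: 23
  N: 1
  O: 1
Molecular formula: C10H23NO.
Molar mass = 173.300 g/mol.
Mass from O: 1 × 15.999 = 15.999 g/mol.
%O = 15.999 / 173.300 × 100 = 9.23%.

9.23%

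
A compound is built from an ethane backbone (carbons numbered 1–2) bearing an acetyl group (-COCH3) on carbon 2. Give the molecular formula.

C4H8O

Atom tally by fragment:
  CH3 → C:1 H:3
  CH2COCH3 → C:3 H:5 O:1
Element totals:
  C: 4
  H: 8
  O: 1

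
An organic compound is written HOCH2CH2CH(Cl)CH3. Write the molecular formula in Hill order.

C4H9ClO

Atom tally by fragment:
  HOCH2 → C:1 H:3 O:1
  CH2 → C:1 H:2
  CH(Cl) → C:1 H:1 Cl:1
  CH3 → C:1 H:3
Element totals:
  C: 4
  H: 9
  Cl: 1
  O: 1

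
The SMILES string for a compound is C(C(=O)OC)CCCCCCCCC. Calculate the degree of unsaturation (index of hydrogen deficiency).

Atom tally by fragment:
  CH3OOCCH2 → C:3 H:5 O:2
  CH2 → C:1 H:2
  CH2 → C:1 H:2
  CH2 → C:1 H:2
  CH2 → C:1 H:2
  CH2 → C:1 H:2
  CH2 → C:1 H:2
  CH2 → C:1 H:2
  CH2 → C:1 H:2
  CH3 → C:1 H:3
Element totals:
  C: 12
  H: 24
  O: 2
Molecular formula: C12H24O2.
DoU = (2C + 2 + N − H − X) / 2 = (2·12 + 2 + 0 − 24 − 0) / 2 = 1.

1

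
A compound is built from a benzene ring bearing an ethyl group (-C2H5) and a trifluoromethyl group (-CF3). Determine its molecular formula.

Atom tally by fragment:
  benzene ring core → C:6 H:6
  (− 2 ring H displaced by substituents)
  + C2H5 → C:2 H:5
  + CF3 → C:1 F:3
Element totals:
  C: 9
  H: 9
  F: 3

C9H9F3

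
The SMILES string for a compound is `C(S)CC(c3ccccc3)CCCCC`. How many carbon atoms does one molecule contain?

14

Atom tally by fragment:
  HSCH2 → C:1 H:3 S:1
  CH2 → C:1 H:2
  CH(C6H5) → C:7 H:6
  CH2 → C:1 H:2
  CH2 → C:1 H:2
  CH2 → C:1 H:2
  CH2 → C:1 H:2
  CH3 → C:1 H:3
Element totals:
  C: 14
  H: 22
  S: 1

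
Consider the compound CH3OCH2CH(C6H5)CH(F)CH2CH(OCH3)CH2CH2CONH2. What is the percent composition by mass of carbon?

Atom tally by fragment:
  CH3OCH2 → C:2 H:5 O:1
  CH(C6H5) → C:7 H:6
  CH(F) → C:1 H:1 F:1
  CH2 → C:1 H:2
  CH(OCH3) → C:2 H:4 O:1
  CH2 → C:1 H:2
  CH2CONH2 → C:2 H:4 O:1 N:1
Element totals:
  C: 16
  H: 24
  F: 1
  N: 1
  O: 3
Molecular formula: C16H24FNO3.
Molar mass = 297.370 g/mol.
Mass from C: 16 × 12.011 = 192.176 g/mol.
%C = 192.176 / 297.370 × 100 = 64.63%.

64.63%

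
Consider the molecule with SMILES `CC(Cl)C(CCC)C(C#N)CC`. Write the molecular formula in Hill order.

C10H18ClN

Atom tally by fragment:
  CH3 → C:1 H:3
  CH(Cl) → C:1 H:1 Cl:1
  CH(CH2CH2CH3) → C:4 H:8
  CH(CN) → C:2 H:1 N:1
  CH2 → C:1 H:2
  CH3 → C:1 H:3
Element totals:
  C: 10
  H: 18
  Cl: 1
  N: 1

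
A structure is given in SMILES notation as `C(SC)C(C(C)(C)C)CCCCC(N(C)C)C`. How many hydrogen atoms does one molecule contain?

33

Atom tally by fragment:
  CH3SCH2 → C:2 H:5 S:1
  CH(C(CH3)3) → C:5 H:10
  CH2 → C:1 H:2
  CH2 → C:1 H:2
  CH2 → C:1 H:2
  CH2 → C:1 H:2
  CH(N(CH3)2) → C:3 H:7 N:1
  CH3 → C:1 H:3
Element totals:
  C: 15
  H: 33
  N: 1
  S: 1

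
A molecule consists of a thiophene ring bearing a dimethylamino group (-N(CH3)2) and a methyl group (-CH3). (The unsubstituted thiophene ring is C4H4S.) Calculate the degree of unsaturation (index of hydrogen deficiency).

3

Atom tally by fragment:
  thiophene ring core → C:4 H:4 S:1
  (− 2 ring H displaced by substituents)
  + N(CH3)2 → N:1 C:2 H:6
  + CH3 → C:1 H:3
Element totals:
  C: 7
  H: 11
  N: 1
  S: 1
Molecular formula: C7H11NS.
DoU = (2C + 2 + N − H − X) / 2 = (2·7 + 2 + 1 − 11 − 0) / 2 = 3.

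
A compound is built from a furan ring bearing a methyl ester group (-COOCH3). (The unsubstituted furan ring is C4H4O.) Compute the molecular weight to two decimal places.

126.11 g/mol

Atom tally by fragment:
  furan ring core → C:4 H:4 O:1
  (− 1 ring H displaced by substituents)
  + COOCH3 → C:2 H:3 O:2
Element totals:
  C: 6
  H: 6
  O: 3
Molecular formula: C6H6O3.
  M = 6(12.011) + 6(1.008) + 3(15.999)
    = 72.066 + 6.048 + 47.997 = 126.111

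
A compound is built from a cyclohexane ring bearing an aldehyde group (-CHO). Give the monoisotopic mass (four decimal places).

112.0888

Atom tally by fragment:
  cyclohexane ring core → C:6 H:12
  (− 1 ring H displaced by substituents)
  + CHO → C:1 H:1 O:1
Element totals:
  C: 7
  H: 12
  O: 1
Molecular formula: C7H12O.
  M = 7(12.0) + 12(1.007825) + 15.994915
    = 84.000000 + 12.093900 + 15.994915 = 112.088815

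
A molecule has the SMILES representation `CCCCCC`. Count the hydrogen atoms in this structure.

Atom tally by fragment:
  CH3 → C:1 H:3
  CH2 → C:1 H:2
  CH2 → C:1 H:2
  CH2 → C:1 H:2
  CH2 → C:1 H:2
  CH3 → C:1 H:3
Element totals:
  C: 6
  H: 14

14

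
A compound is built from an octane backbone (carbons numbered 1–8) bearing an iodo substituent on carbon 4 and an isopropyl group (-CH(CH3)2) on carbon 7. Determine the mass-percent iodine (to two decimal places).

44.97%

Atom tally by fragment:
  CH3 → C:1 H:3
  CH2 → C:1 H:2
  CH2 → C:1 H:2
  CH(I) → C:1 H:1 I:1
  CH2 → C:1 H:2
  CH2 → C:1 H:2
  CH(CH(CH3)2) → C:4 H:8
  CH3 → C:1 H:3
Element totals:
  C: 11
  H: 23
  I: 1
Molecular formula: C11H23I.
Molar mass = 282.209 g/mol.
Mass from I: 1 × 126.904 = 126.904 g/mol.
%I = 126.904 / 282.209 × 100 = 44.97%.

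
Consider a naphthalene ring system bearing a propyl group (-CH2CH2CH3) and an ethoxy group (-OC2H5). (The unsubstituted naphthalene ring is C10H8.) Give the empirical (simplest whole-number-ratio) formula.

Atom tally by fragment:
  naphthalene ring system core → C:10 H:8
  (− 2 ring H displaced by substituents)
  + CH2CH2CH3 → C:3 H:7
  + OC2H5 → C:2 H:5 O:1
Element totals:
  C: 15
  H: 18
  O: 1
Molecular formula: C15H18O.
gcd of subscripts (15, 18, 1) = 1, so the empirical formula equals the molecular formula.

C15H18O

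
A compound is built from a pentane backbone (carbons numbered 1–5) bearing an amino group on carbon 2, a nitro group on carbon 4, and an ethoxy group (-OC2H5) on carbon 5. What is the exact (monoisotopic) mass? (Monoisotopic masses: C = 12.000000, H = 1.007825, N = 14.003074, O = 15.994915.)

Atom tally by fragment:
  CH3 → C:1 H:3
  CH(NH2) → C:1 H:3 N:1
  CH2 → C:1 H:2
  CH(NO2) → C:1 H:1 N:1 O:2
  CH2OC2H5 → C:3 H:7 O:1
Element totals:
  C: 7
  H: 16
  N: 2
  O: 3
Molecular formula: C7H16N2O3.
  M = 7(12.0) + 16(1.007825) + 2(14.003074) + 3(15.994915)
    = 84.000000 + 16.125200 + 28.006148 + 47.984745 = 176.116093

176.1161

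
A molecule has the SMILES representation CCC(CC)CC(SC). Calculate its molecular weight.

146.29 g/mol

Atom tally by fragment:
  CH3 → C:1 H:3
  CH2 → C:1 H:2
  CH(C2H5) → C:3 H:6
  CH2 → C:1 H:2
  CH2SCH3 → C:2 H:5 S:1
Element totals:
  C: 8
  H: 18
  S: 1
Molecular formula: C8H18S.
  M = 8(12.011) + 18(1.008) + 32.06
    = 96.088 + 18.144 + 32.060 = 146.292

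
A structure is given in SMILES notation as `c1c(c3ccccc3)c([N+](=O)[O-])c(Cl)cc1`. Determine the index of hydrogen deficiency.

9

Atom tally by fragment:
  benzene ring core → C:6 H:6
  (− 3 ring H displaced by substituents)
  + C6H5 → C:6 H:5
  + NO2 → N:1 O:2
  + Cl → Cl:1
Element totals:
  C: 12
  H: 8
  Cl: 1
  N: 1
  O: 2
Molecular formula: C12H8ClNO2.
DoU = (2C + 2 + N − H − X) / 2 = (2·12 + 2 + 1 − 8 − 1) / 2 = 9.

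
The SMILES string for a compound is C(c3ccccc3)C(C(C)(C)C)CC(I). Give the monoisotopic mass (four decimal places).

Atom tally by fragment:
  C6H5CH2 → C:7 H:7
  CH(C(CH3)3) → C:5 H:10
  CH2 → C:1 H:2
  CH2I → C:1 H:2 I:1
Element totals:
  C: 14
  H: 21
  I: 1
Molecular formula: C14H21I.
  M = 14(12.0) + 21(1.007825) + 126.904472
    = 168.000000 + 21.164325 + 126.904472 = 316.068797

316.0688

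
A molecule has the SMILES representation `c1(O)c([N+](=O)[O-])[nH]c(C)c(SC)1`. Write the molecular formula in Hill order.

C6H8N2O3S

Atom tally by fragment:
  pyrrole ring core → C:4 H:5 N:1
  (− 4 ring H displaced by substituents)
  + OH → O:1 H:1
  + NO2 → N:1 O:2
  + CH3 → C:1 H:3
  + SCH3 → C:1 H:3 S:1
Element totals:
  C: 6
  H: 8
  N: 2
  O: 3
  S: 1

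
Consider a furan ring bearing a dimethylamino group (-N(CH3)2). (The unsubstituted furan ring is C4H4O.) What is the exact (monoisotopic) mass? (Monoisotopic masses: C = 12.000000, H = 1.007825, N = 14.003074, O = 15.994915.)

111.0684

Atom tally by fragment:
  furan ring core → C:4 H:4 O:1
  (− 1 ring H displaced by substituents)
  + N(CH3)2 → N:1 C:2 H:6
Element totals:
  C: 6
  H: 9
  N: 1
  O: 1
Molecular formula: C6H9NO.
  M = 6(12.0) + 9(1.007825) + 14.003074 + 15.994915
    = 72.000000 + 9.070425 + 14.003074 + 15.994915 = 111.068414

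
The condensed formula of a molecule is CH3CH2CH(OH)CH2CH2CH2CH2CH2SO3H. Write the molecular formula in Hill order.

C8H18O4S

Atom tally by fragment:
  CH3 → C:1 H:3
  CH2 → C:1 H:2
  CH(OH) → C:1 H:2 O:1
  CH2 → C:1 H:2
  CH2 → C:1 H:2
  CH2 → C:1 H:2
  CH2 → C:1 H:2
  CH2SO3H → C:1 H:3 S:1 O:3
Element totals:
  C: 8
  H: 18
  O: 4
  S: 1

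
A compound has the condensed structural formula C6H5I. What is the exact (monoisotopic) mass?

Atom tally by fragment:
  benzene ring core → C:6 H:6
  (− 1 ring H displaced by substituents)
  + I → I:1
Element totals:
  C: 6
  H: 5
  I: 1
Molecular formula: C6H5I.
  M = 6(12.0) + 5(1.007825) + 126.904472
    = 72.000000 + 5.039125 + 126.904472 = 203.943597

203.9436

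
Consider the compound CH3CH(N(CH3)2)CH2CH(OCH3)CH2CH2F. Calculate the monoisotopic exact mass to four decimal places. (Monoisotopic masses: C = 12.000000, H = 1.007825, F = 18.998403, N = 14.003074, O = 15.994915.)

Element totals:
  C: 9
  H: 20
  F: 1
  N: 1
  O: 1
Molecular formula: C9H20FNO.
  M = 9(12.0) + 20(1.007825) + 18.998403 + 14.003074 + 15.994915
    = 108.000000 + 20.156500 + 18.998403 + 14.003074 + 15.994915 = 177.152892

177.1529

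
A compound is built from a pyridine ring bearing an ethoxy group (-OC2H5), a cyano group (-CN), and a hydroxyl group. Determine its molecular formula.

Atom tally by fragment:
  pyridine ring core → C:5 H:5 N:1
  (− 3 ring H displaced by substituents)
  + OC2H5 → C:2 H:5 O:1
  + CN → C:1 N:1
  + OH → O:1 H:1
Element totals:
  C: 8
  H: 8
  N: 2
  O: 2

C8H8N2O2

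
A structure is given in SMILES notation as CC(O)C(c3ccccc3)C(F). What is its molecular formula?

C10H13FO

Atom tally by fragment:
  CH3 → C:1 H:3
  CH(OH) → C:1 H:2 O:1
  CH(C6H5) → C:7 H:6
  CH2F → C:1 H:2 F:1
Element totals:
  C: 10
  H: 13
  F: 1
  O: 1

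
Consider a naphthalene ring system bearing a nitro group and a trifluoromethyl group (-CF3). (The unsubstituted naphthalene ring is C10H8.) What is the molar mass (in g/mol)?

241.17 g/mol

Atom tally by fragment:
  naphthalene ring system core → C:10 H:8
  (− 2 ring H displaced by substituents)
  + NO2 → N:1 O:2
  + CF3 → C:1 F:3
Element totals:
  C: 11
  H: 6
  F: 3
  N: 1
  O: 2
Molecular formula: C11H6F3NO2.
  M = 11(12.011) + 6(1.008) + 3(18.998) + 14.007 + 2(15.999)
    = 132.121 + 6.048 + 56.994 + 14.007 + 31.998 = 241.168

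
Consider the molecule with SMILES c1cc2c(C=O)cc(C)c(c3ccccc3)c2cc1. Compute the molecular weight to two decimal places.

Atom tally by fragment:
  naphthalene ring system core → C:10 H:8
  (− 3 ring H displaced by substituents)
  + CHO → C:1 H:1 O:1
  + CH3 → C:1 H:3
  + C6H5 → C:6 H:5
Element totals:
  C: 18
  H: 14
  O: 1
Molecular formula: C18H14O.
  M = 18(12.011) + 14(1.008) + 15.999
    = 216.198 + 14.112 + 15.999 = 246.309

246.31 g/mol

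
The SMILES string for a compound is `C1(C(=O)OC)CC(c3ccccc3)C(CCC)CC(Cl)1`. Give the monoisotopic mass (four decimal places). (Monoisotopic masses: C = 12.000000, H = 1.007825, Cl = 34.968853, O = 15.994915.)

Atom tally by fragment:
  cyclohexane ring core → C:6 H:12
  (− 4 ring H displaced by substituents)
  + COOCH3 → C:2 H:3 O:2
  + C6H5 → C:6 H:5
  + CH2CH2CH3 → C:3 H:7
  + Cl → Cl:1
Element totals:
  C: 17
  H: 23
  Cl: 1
  O: 2
Molecular formula: C17H23ClO2.
  M = 17(12.0) + 23(1.007825) + 34.968853 + 2(15.994915)
    = 204.000000 + 23.179975 + 34.968853 + 31.989830 = 294.138658

294.1387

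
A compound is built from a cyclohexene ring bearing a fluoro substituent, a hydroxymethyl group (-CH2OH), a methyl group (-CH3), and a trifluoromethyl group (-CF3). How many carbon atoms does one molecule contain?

Atom tally by fragment:
  cyclohexene ring core → C:6 H:10
  (− 4 ring H displaced by substituents)
  + F → F:1
  + CH2OH → C:1 H:3 O:1
  + CH3 → C:1 H:3
  + CF3 → C:1 F:3
Element totals:
  C: 9
  H: 12
  F: 4
  O: 1

9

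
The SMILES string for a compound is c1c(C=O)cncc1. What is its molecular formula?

Atom tally by fragment:
  pyridine ring core → C:5 H:5 N:1
  (− 1 ring H displaced by substituents)
  + CHO → C:1 H:1 O:1
Element totals:
  C: 6
  H: 5
  N: 1
  O: 1

C6H5NO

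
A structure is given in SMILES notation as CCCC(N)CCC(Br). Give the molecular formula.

C7H16BrN

Atom tally by fragment:
  CH3 → C:1 H:3
  CH2 → C:1 H:2
  CH2 → C:1 H:2
  CH(NH2) → C:1 H:3 N:1
  CH2 → C:1 H:2
  CH2 → C:1 H:2
  CH2Br → C:1 H:2 Br:1
Element totals:
  C: 7
  H: 16
  Br: 1
  N: 1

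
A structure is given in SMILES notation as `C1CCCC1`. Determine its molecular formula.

C5H10

Atom tally by fragment:
  cyclopentane ring core → C:5 H:10
Element totals:
  C: 5
  H: 10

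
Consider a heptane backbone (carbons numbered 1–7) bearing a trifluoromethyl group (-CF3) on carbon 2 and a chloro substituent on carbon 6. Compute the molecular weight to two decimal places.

202.64 g/mol

Atom tally by fragment:
  CH3 → C:1 H:3
  CH(CF3) → C:2 H:1 F:3
  CH2 → C:1 H:2
  CH2 → C:1 H:2
  CH2 → C:1 H:2
  CH(Cl) → C:1 H:1 Cl:1
  CH3 → C:1 H:3
Element totals:
  C: 8
  H: 14
  Cl: 1
  F: 3
Molecular formula: C8H14ClF3.
  M = 8(12.011) + 14(1.008) + 35.45 + 3(18.998)
    = 96.088 + 14.112 + 35.450 + 56.994 = 202.644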